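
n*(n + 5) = n^2 + 5*n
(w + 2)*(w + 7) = w^2 + 9*w + 14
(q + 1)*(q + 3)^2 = q^3 + 7*q^2 + 15*q + 9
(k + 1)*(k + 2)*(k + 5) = k^3 + 8*k^2 + 17*k + 10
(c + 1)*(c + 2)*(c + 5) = c^3 + 8*c^2 + 17*c + 10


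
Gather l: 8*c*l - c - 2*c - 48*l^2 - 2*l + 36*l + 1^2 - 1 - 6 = -3*c - 48*l^2 + l*(8*c + 34) - 6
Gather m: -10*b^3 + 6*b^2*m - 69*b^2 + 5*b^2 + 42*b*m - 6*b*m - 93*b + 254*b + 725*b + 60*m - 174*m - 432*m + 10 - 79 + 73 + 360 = -10*b^3 - 64*b^2 + 886*b + m*(6*b^2 + 36*b - 546) + 364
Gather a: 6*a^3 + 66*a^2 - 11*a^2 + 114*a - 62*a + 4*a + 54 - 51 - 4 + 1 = 6*a^3 + 55*a^2 + 56*a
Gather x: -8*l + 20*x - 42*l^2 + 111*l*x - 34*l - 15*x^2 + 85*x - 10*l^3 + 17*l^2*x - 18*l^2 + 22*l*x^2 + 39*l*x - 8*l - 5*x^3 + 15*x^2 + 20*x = -10*l^3 - 60*l^2 + 22*l*x^2 - 50*l - 5*x^3 + x*(17*l^2 + 150*l + 125)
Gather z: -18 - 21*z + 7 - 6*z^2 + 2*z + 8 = -6*z^2 - 19*z - 3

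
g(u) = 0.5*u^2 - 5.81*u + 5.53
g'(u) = 1.0*u - 5.81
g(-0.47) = 8.37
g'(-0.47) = -6.28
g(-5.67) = 54.55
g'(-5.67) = -11.48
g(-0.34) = 7.56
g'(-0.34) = -6.15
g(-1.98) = 18.99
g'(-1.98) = -7.79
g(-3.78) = 34.64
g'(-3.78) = -9.59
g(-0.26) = 7.07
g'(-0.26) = -6.07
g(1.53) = -2.19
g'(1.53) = -4.28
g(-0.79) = 10.43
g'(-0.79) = -6.60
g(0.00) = 5.53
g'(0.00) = -5.81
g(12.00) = 7.81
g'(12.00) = 6.19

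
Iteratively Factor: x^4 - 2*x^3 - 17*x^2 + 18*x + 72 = (x - 4)*(x^3 + 2*x^2 - 9*x - 18) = (x - 4)*(x - 3)*(x^2 + 5*x + 6) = (x - 4)*(x - 3)*(x + 2)*(x + 3)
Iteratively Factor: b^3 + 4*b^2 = (b)*(b^2 + 4*b) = b*(b + 4)*(b)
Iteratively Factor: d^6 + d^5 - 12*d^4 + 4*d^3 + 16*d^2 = (d)*(d^5 + d^4 - 12*d^3 + 4*d^2 + 16*d) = d*(d + 4)*(d^4 - 3*d^3 + 4*d) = d*(d - 2)*(d + 4)*(d^3 - d^2 - 2*d) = d*(d - 2)^2*(d + 4)*(d^2 + d) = d*(d - 2)^2*(d + 1)*(d + 4)*(d)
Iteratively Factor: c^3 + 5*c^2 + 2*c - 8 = (c + 4)*(c^2 + c - 2) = (c + 2)*(c + 4)*(c - 1)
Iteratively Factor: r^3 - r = (r - 1)*(r^2 + r) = r*(r - 1)*(r + 1)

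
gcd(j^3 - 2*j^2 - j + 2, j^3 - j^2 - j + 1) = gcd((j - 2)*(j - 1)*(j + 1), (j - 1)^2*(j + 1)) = j^2 - 1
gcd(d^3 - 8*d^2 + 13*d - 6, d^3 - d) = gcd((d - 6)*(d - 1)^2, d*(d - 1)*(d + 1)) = d - 1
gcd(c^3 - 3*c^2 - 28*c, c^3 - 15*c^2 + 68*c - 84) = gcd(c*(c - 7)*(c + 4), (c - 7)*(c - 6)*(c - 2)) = c - 7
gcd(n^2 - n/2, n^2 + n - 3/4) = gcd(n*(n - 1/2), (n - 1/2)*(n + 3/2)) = n - 1/2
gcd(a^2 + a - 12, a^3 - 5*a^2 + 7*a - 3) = a - 3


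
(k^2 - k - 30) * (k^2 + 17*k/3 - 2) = k^4 + 14*k^3/3 - 113*k^2/3 - 168*k + 60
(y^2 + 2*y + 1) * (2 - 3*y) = -3*y^3 - 4*y^2 + y + 2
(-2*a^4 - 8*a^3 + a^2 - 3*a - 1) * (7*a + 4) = -14*a^5 - 64*a^4 - 25*a^3 - 17*a^2 - 19*a - 4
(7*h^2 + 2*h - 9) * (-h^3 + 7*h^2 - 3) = -7*h^5 + 47*h^4 + 23*h^3 - 84*h^2 - 6*h + 27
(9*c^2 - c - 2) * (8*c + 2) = 72*c^3 + 10*c^2 - 18*c - 4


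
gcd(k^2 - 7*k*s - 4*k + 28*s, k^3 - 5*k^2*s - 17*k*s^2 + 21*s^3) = -k + 7*s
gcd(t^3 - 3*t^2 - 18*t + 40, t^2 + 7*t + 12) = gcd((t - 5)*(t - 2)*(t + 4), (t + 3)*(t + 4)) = t + 4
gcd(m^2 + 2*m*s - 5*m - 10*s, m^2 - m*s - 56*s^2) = 1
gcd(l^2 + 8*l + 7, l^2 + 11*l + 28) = l + 7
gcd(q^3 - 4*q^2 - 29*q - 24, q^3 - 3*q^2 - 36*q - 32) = q^2 - 7*q - 8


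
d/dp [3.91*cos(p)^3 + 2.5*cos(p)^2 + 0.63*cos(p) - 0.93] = (11.73*sin(p)^2 - 5.0*cos(p) - 12.36)*sin(p)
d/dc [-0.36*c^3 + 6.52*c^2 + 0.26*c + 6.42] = -1.08*c^2 + 13.04*c + 0.26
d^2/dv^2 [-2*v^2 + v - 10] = -4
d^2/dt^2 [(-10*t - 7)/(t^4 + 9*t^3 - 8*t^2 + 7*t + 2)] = 2*(-(10*t + 7)*(4*t^3 + 27*t^2 - 16*t + 7)^2 + (40*t^3 + 270*t^2 - 160*t + (10*t + 7)*(6*t^2 + 27*t - 8) + 70)*(t^4 + 9*t^3 - 8*t^2 + 7*t + 2))/(t^4 + 9*t^3 - 8*t^2 + 7*t + 2)^3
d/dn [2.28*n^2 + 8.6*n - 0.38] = 4.56*n + 8.6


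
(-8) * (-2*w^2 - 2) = 16*w^2 + 16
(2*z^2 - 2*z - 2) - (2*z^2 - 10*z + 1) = 8*z - 3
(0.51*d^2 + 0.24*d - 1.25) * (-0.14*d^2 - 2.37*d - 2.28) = -0.0714*d^4 - 1.2423*d^3 - 1.5566*d^2 + 2.4153*d + 2.85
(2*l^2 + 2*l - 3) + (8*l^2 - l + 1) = 10*l^2 + l - 2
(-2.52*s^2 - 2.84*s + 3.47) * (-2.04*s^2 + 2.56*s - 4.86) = 5.1408*s^4 - 0.6576*s^3 - 2.102*s^2 + 22.6856*s - 16.8642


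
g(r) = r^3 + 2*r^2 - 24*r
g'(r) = 3*r^2 + 4*r - 24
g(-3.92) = 64.58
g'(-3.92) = 6.42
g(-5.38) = 31.29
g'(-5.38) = 41.31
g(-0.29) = 7.10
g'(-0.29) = -24.91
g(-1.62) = 39.88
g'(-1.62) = -22.61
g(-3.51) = 65.64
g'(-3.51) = -1.08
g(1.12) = -22.97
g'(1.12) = -15.76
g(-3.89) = 64.76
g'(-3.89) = 5.84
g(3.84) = -6.05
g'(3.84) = 35.60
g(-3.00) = 63.00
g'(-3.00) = -9.00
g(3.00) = -27.00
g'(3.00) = 15.00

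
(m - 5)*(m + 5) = m^2 - 25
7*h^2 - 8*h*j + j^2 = (-7*h + j)*(-h + j)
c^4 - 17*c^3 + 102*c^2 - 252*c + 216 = (c - 6)^2*(c - 3)*(c - 2)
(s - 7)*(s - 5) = s^2 - 12*s + 35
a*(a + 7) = a^2 + 7*a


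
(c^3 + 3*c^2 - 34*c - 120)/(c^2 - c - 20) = (c^2 - c - 30)/(c - 5)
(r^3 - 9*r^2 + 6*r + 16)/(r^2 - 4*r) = (r^3 - 9*r^2 + 6*r + 16)/(r*(r - 4))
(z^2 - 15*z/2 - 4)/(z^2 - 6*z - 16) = (z + 1/2)/(z + 2)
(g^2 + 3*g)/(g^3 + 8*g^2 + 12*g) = (g + 3)/(g^2 + 8*g + 12)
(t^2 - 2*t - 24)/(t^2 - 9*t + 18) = (t + 4)/(t - 3)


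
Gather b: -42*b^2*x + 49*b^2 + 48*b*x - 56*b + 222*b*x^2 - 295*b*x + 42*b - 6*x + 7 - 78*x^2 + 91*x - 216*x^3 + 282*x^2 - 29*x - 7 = b^2*(49 - 42*x) + b*(222*x^2 - 247*x - 14) - 216*x^3 + 204*x^2 + 56*x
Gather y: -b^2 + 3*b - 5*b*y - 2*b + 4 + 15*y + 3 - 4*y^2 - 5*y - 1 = -b^2 + b - 4*y^2 + y*(10 - 5*b) + 6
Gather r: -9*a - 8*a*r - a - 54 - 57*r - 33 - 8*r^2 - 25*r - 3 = -10*a - 8*r^2 + r*(-8*a - 82) - 90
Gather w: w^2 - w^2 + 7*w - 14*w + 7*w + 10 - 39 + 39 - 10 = 0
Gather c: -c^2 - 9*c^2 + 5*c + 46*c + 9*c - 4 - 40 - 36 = -10*c^2 + 60*c - 80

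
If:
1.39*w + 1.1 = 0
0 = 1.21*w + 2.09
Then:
No Solution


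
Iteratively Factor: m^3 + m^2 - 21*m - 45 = (m + 3)*(m^2 - 2*m - 15) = (m + 3)^2*(m - 5)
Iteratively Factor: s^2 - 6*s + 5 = (s - 1)*(s - 5)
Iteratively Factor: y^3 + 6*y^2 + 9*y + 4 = (y + 4)*(y^2 + 2*y + 1) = (y + 1)*(y + 4)*(y + 1)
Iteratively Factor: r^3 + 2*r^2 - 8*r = (r)*(r^2 + 2*r - 8) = r*(r - 2)*(r + 4)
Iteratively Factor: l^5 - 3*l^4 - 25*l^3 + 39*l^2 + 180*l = (l + 3)*(l^4 - 6*l^3 - 7*l^2 + 60*l) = (l - 5)*(l + 3)*(l^3 - l^2 - 12*l) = (l - 5)*(l + 3)^2*(l^2 - 4*l) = l*(l - 5)*(l + 3)^2*(l - 4)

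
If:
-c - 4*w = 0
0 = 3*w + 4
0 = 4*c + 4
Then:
No Solution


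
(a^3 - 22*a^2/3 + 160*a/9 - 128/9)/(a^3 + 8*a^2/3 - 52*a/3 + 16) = (9*a^2 - 48*a + 64)/(3*(3*a^2 + 14*a - 24))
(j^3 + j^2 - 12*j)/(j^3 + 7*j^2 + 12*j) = (j - 3)/(j + 3)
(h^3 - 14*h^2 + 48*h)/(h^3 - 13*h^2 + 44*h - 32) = h*(h - 6)/(h^2 - 5*h + 4)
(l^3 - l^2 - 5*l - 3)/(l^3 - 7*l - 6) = (l + 1)/(l + 2)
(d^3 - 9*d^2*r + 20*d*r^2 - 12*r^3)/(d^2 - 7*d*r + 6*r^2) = d - 2*r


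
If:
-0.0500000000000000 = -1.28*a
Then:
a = 0.04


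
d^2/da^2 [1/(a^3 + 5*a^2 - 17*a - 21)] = 2*(-(3*a + 5)*(a^3 + 5*a^2 - 17*a - 21) + (3*a^2 + 10*a - 17)^2)/(a^3 + 5*a^2 - 17*a - 21)^3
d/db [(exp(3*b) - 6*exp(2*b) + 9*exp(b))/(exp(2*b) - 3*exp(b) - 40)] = (exp(4*b) - 6*exp(3*b) - 111*exp(2*b) + 480*exp(b) - 360)*exp(b)/(exp(4*b) - 6*exp(3*b) - 71*exp(2*b) + 240*exp(b) + 1600)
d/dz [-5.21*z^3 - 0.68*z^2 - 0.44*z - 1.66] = -15.63*z^2 - 1.36*z - 0.44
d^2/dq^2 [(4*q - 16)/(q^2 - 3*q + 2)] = 8*((7 - 3*q)*(q^2 - 3*q + 2) + (q - 4)*(2*q - 3)^2)/(q^2 - 3*q + 2)^3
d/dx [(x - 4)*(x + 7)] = 2*x + 3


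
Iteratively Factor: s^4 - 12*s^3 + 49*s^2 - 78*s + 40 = (s - 5)*(s^3 - 7*s^2 + 14*s - 8) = (s - 5)*(s - 4)*(s^2 - 3*s + 2) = (s - 5)*(s - 4)*(s - 2)*(s - 1)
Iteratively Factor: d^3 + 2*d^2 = (d + 2)*(d^2) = d*(d + 2)*(d)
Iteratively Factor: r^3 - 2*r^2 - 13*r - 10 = (r - 5)*(r^2 + 3*r + 2) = (r - 5)*(r + 1)*(r + 2)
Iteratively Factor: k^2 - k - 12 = (k - 4)*(k + 3)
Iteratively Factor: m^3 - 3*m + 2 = (m + 2)*(m^2 - 2*m + 1) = (m - 1)*(m + 2)*(m - 1)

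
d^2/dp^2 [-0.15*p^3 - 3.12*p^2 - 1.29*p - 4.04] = -0.9*p - 6.24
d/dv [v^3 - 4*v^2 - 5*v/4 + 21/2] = 3*v^2 - 8*v - 5/4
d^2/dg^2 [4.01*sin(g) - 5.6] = -4.01*sin(g)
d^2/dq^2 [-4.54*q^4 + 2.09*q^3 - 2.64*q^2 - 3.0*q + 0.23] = -54.48*q^2 + 12.54*q - 5.28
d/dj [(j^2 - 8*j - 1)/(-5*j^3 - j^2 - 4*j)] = (5*j^4 - 80*j^3 - 27*j^2 - 2*j - 4)/(j^2*(25*j^4 + 10*j^3 + 41*j^2 + 8*j + 16))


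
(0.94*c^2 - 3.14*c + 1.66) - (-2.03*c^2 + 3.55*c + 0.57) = 2.97*c^2 - 6.69*c + 1.09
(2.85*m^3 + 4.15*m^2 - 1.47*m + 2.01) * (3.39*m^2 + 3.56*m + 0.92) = 9.6615*m^5 + 24.2145*m^4 + 12.4127*m^3 + 5.3987*m^2 + 5.8032*m + 1.8492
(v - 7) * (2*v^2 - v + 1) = 2*v^3 - 15*v^2 + 8*v - 7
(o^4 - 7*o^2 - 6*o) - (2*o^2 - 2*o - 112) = o^4 - 9*o^2 - 4*o + 112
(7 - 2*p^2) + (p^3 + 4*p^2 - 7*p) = p^3 + 2*p^2 - 7*p + 7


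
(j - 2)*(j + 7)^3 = j^4 + 19*j^3 + 105*j^2 + 49*j - 686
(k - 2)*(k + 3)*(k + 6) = k^3 + 7*k^2 - 36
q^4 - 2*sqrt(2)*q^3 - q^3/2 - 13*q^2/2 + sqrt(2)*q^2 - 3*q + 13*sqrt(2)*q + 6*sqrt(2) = (q - 3)*(q + 1/2)*(q + 2)*(q - 2*sqrt(2))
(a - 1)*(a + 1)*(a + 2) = a^3 + 2*a^2 - a - 2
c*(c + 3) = c^2 + 3*c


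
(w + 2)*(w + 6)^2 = w^3 + 14*w^2 + 60*w + 72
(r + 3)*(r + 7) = r^2 + 10*r + 21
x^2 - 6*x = x*(x - 6)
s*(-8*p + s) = -8*p*s + s^2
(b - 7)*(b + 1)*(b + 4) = b^3 - 2*b^2 - 31*b - 28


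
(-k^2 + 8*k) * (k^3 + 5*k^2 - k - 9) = -k^5 + 3*k^4 + 41*k^3 + k^2 - 72*k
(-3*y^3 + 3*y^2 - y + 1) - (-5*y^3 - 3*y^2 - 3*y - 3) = 2*y^3 + 6*y^2 + 2*y + 4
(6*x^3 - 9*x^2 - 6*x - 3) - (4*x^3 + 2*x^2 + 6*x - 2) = 2*x^3 - 11*x^2 - 12*x - 1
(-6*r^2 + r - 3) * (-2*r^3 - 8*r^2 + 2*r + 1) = 12*r^5 + 46*r^4 - 14*r^3 + 20*r^2 - 5*r - 3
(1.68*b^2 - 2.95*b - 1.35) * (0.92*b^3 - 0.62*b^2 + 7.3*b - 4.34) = 1.5456*b^5 - 3.7556*b^4 + 12.851*b^3 - 27.9892*b^2 + 2.948*b + 5.859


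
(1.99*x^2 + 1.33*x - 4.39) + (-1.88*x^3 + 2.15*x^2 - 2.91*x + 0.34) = -1.88*x^3 + 4.14*x^2 - 1.58*x - 4.05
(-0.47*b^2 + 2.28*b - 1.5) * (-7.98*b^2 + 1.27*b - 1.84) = 3.7506*b^4 - 18.7913*b^3 + 15.7304*b^2 - 6.1002*b + 2.76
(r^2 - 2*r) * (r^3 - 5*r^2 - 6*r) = r^5 - 7*r^4 + 4*r^3 + 12*r^2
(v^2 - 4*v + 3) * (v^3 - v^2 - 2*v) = v^5 - 5*v^4 + 5*v^3 + 5*v^2 - 6*v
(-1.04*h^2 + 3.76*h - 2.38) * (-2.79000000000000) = 2.9016*h^2 - 10.4904*h + 6.6402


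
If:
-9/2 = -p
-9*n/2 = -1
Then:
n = 2/9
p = 9/2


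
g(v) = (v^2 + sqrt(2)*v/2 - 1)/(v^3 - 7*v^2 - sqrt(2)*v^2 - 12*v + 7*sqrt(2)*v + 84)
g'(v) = (2*v + sqrt(2)/2)/(v^3 - 7*v^2 - sqrt(2)*v^2 - 12*v + 7*sqrt(2)*v + 84) + (v^2 + sqrt(2)*v/2 - 1)*(-3*v^2 + 2*sqrt(2)*v + 14*v - 7*sqrt(2) + 12)/(v^3 - 7*v^2 - sqrt(2)*v^2 - 12*v + 7*sqrt(2)*v + 84)^2 = ((4*v + sqrt(2))*(v^3 - 7*v^2 - sqrt(2)*v^2 - 12*v + 7*sqrt(2)*v + 84) + (2*v^2 + sqrt(2)*v - 2)*(-3*v^2 + 2*sqrt(2)*v + 14*v - 7*sqrt(2) + 12))/(2*(v^3 - 7*v^2 - sqrt(2)*v^2 - 12*v + 7*sqrt(2)*v + 84)^2)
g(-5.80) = -0.07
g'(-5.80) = -0.00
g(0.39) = -0.00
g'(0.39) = 0.02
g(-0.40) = -0.01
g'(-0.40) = 0.00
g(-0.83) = -0.01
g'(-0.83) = -0.01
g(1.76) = 0.06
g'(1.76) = 0.09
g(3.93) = 2.66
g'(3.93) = 10.29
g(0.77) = 0.00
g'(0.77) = 0.03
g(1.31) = 0.02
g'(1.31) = 0.05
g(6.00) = -2.53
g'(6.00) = -1.62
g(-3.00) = -0.47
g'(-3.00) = -2.44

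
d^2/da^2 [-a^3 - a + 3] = -6*a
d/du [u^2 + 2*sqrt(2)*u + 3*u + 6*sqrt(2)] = 2*u + 2*sqrt(2) + 3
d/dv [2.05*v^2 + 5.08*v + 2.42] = 4.1*v + 5.08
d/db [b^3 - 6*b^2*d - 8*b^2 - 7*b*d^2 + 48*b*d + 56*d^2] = 3*b^2 - 12*b*d - 16*b - 7*d^2 + 48*d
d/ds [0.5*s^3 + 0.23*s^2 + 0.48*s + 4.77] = 1.5*s^2 + 0.46*s + 0.48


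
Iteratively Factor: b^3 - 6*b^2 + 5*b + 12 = (b + 1)*(b^2 - 7*b + 12) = (b - 3)*(b + 1)*(b - 4)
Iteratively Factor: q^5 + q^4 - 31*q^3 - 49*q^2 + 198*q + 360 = (q + 3)*(q^4 - 2*q^3 - 25*q^2 + 26*q + 120) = (q - 3)*(q + 3)*(q^3 + q^2 - 22*q - 40) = (q - 3)*(q + 2)*(q + 3)*(q^2 - q - 20) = (q - 5)*(q - 3)*(q + 2)*(q + 3)*(q + 4)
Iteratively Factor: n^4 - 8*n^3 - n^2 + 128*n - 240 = (n - 4)*(n^3 - 4*n^2 - 17*n + 60) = (n - 5)*(n - 4)*(n^2 + n - 12) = (n - 5)*(n - 4)*(n + 4)*(n - 3)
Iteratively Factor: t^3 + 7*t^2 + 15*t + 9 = (t + 3)*(t^2 + 4*t + 3) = (t + 1)*(t + 3)*(t + 3)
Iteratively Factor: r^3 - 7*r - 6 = (r + 2)*(r^2 - 2*r - 3) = (r + 1)*(r + 2)*(r - 3)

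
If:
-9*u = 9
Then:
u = -1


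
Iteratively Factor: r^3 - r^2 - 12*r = (r)*(r^2 - r - 12) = r*(r + 3)*(r - 4)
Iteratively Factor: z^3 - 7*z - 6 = (z + 1)*(z^2 - z - 6) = (z - 3)*(z + 1)*(z + 2)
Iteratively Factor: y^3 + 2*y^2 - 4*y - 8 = (y - 2)*(y^2 + 4*y + 4) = (y - 2)*(y + 2)*(y + 2)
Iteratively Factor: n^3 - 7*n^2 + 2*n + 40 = (n - 5)*(n^2 - 2*n - 8) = (n - 5)*(n + 2)*(n - 4)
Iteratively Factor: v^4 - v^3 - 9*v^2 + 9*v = (v + 3)*(v^3 - 4*v^2 + 3*v) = (v - 3)*(v + 3)*(v^2 - v) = v*(v - 3)*(v + 3)*(v - 1)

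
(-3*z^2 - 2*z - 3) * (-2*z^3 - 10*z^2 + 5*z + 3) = 6*z^5 + 34*z^4 + 11*z^3 + 11*z^2 - 21*z - 9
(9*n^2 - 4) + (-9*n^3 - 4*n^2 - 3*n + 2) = -9*n^3 + 5*n^2 - 3*n - 2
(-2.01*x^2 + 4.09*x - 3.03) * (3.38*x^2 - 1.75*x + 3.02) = -6.7938*x^4 + 17.3417*x^3 - 23.4691*x^2 + 17.6543*x - 9.1506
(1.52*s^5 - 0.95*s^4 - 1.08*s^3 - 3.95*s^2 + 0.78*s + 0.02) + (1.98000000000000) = 1.52*s^5 - 0.95*s^4 - 1.08*s^3 - 3.95*s^2 + 0.78*s + 2.0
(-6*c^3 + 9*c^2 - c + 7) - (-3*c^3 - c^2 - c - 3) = -3*c^3 + 10*c^2 + 10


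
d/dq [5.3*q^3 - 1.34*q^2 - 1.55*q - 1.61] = 15.9*q^2 - 2.68*q - 1.55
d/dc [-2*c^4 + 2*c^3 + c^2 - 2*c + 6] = -8*c^3 + 6*c^2 + 2*c - 2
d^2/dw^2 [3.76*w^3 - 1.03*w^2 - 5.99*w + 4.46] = 22.56*w - 2.06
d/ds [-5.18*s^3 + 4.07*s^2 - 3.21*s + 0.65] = -15.54*s^2 + 8.14*s - 3.21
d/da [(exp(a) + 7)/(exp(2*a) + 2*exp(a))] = (-exp(2*a) - 14*exp(a) - 14)*exp(-a)/(exp(2*a) + 4*exp(a) + 4)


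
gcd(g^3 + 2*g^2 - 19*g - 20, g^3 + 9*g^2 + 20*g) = g + 5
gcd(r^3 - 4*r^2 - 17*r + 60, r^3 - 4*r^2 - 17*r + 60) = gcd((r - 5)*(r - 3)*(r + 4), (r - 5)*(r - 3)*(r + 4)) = r^3 - 4*r^2 - 17*r + 60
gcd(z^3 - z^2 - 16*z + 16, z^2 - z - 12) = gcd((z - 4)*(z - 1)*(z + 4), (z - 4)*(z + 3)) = z - 4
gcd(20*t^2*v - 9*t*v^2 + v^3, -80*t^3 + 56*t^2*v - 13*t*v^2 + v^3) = 20*t^2 - 9*t*v + v^2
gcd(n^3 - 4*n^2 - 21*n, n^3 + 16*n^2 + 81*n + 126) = n + 3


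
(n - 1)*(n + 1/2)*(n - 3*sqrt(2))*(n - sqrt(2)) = n^4 - 4*sqrt(2)*n^3 - n^3/2 + 2*sqrt(2)*n^2 + 11*n^2/2 - 3*n + 2*sqrt(2)*n - 3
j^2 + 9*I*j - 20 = (j + 4*I)*(j + 5*I)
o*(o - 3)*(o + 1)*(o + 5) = o^4 + 3*o^3 - 13*o^2 - 15*o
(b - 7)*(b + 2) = b^2 - 5*b - 14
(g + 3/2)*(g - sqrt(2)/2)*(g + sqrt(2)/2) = g^3 + 3*g^2/2 - g/2 - 3/4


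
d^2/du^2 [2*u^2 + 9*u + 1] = 4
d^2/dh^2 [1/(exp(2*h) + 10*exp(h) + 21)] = 2*(4*(exp(h) + 5)^2*exp(h) - (2*exp(h) + 5)*(exp(2*h) + 10*exp(h) + 21))*exp(h)/(exp(2*h) + 10*exp(h) + 21)^3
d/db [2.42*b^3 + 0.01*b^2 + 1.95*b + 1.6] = 7.26*b^2 + 0.02*b + 1.95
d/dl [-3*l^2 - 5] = -6*l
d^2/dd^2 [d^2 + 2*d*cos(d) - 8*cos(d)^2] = -2*d*cos(d) - 32*sin(d)^2 - 4*sin(d) + 18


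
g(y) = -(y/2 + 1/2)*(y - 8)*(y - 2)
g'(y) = -(y/2 + 1/2)*(y - 8) - (y/2 + 1/2)*(y - 2) - (y - 8)*(y - 2)/2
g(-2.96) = 53.27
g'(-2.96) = -42.78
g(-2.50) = 35.44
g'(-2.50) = -34.88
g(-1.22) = 3.27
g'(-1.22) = -16.21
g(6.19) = 27.26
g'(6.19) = -4.76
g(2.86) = 8.53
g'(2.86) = 10.47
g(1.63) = -3.10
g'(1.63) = 7.68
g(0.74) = -7.96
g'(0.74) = 2.84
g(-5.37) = 215.30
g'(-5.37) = -94.59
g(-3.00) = 55.00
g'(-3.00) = -43.50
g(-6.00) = 280.00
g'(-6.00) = -111.00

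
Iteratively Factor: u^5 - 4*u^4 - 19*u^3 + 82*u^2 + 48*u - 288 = (u + 2)*(u^4 - 6*u^3 - 7*u^2 + 96*u - 144) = (u + 2)*(u + 4)*(u^3 - 10*u^2 + 33*u - 36) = (u - 3)*(u + 2)*(u + 4)*(u^2 - 7*u + 12) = (u - 4)*(u - 3)*(u + 2)*(u + 4)*(u - 3)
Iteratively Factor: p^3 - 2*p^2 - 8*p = (p + 2)*(p^2 - 4*p) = (p - 4)*(p + 2)*(p)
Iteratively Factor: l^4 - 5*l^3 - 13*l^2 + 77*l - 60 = (l + 4)*(l^3 - 9*l^2 + 23*l - 15) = (l - 5)*(l + 4)*(l^2 - 4*l + 3) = (l - 5)*(l - 1)*(l + 4)*(l - 3)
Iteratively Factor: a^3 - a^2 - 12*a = (a + 3)*(a^2 - 4*a) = a*(a + 3)*(a - 4)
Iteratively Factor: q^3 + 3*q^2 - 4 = (q + 2)*(q^2 + q - 2) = (q - 1)*(q + 2)*(q + 2)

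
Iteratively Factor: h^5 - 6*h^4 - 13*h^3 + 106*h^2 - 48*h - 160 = (h + 1)*(h^4 - 7*h^3 - 6*h^2 + 112*h - 160) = (h - 4)*(h + 1)*(h^3 - 3*h^2 - 18*h + 40) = (h - 4)*(h + 1)*(h + 4)*(h^2 - 7*h + 10) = (h - 4)*(h - 2)*(h + 1)*(h + 4)*(h - 5)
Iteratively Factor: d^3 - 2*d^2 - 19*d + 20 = (d - 5)*(d^2 + 3*d - 4) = (d - 5)*(d + 4)*(d - 1)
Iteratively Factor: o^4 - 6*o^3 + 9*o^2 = (o - 3)*(o^3 - 3*o^2) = o*(o - 3)*(o^2 - 3*o) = o*(o - 3)^2*(o)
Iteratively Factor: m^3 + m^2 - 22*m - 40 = (m + 4)*(m^2 - 3*m - 10) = (m + 2)*(m + 4)*(m - 5)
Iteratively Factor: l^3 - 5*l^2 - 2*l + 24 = (l - 3)*(l^2 - 2*l - 8) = (l - 4)*(l - 3)*(l + 2)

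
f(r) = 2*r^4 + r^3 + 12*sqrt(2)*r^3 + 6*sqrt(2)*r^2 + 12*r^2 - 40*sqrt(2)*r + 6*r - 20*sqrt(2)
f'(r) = 8*r^3 + 3*r^2 + 36*sqrt(2)*r^2 + 12*sqrt(2)*r + 24*r - 40*sqrt(2) + 6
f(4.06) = 1850.15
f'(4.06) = 1539.82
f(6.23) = 7810.01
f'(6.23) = 4231.58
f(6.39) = 8508.39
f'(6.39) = 4499.90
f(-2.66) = 13.08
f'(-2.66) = 71.34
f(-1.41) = 41.27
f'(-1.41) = -23.58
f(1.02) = -37.32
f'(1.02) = 55.80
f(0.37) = -43.24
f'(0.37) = -27.62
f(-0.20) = -17.49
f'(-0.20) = -56.67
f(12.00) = 74839.91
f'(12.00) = 22028.36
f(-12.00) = 13947.29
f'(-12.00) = -6602.93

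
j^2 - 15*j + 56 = (j - 8)*(j - 7)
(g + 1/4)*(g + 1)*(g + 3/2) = g^3 + 11*g^2/4 + 17*g/8 + 3/8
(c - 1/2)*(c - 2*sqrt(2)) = c^2 - 2*sqrt(2)*c - c/2 + sqrt(2)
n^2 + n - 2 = (n - 1)*(n + 2)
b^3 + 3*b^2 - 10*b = b*(b - 2)*(b + 5)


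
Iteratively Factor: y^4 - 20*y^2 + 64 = (y + 4)*(y^3 - 4*y^2 - 4*y + 16) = (y - 2)*(y + 4)*(y^2 - 2*y - 8) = (y - 4)*(y - 2)*(y + 4)*(y + 2)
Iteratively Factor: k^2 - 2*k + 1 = (k - 1)*(k - 1)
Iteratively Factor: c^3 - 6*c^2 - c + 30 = (c + 2)*(c^2 - 8*c + 15) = (c - 3)*(c + 2)*(c - 5)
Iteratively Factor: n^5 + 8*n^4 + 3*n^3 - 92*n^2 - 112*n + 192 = (n - 3)*(n^4 + 11*n^3 + 36*n^2 + 16*n - 64) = (n - 3)*(n + 4)*(n^3 + 7*n^2 + 8*n - 16) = (n - 3)*(n + 4)^2*(n^2 + 3*n - 4) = (n - 3)*(n + 4)^3*(n - 1)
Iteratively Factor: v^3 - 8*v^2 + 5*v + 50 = (v + 2)*(v^2 - 10*v + 25) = (v - 5)*(v + 2)*(v - 5)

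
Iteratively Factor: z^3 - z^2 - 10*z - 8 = (z + 2)*(z^2 - 3*z - 4) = (z - 4)*(z + 2)*(z + 1)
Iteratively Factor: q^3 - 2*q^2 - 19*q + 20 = (q + 4)*(q^2 - 6*q + 5) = (q - 1)*(q + 4)*(q - 5)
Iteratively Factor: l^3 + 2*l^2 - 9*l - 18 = (l - 3)*(l^2 + 5*l + 6) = (l - 3)*(l + 3)*(l + 2)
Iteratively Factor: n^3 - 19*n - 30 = (n - 5)*(n^2 + 5*n + 6) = (n - 5)*(n + 2)*(n + 3)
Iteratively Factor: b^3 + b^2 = (b)*(b^2 + b) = b*(b + 1)*(b)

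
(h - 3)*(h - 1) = h^2 - 4*h + 3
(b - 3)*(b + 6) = b^2 + 3*b - 18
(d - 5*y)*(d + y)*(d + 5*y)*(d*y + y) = d^4*y + d^3*y^2 + d^3*y - 25*d^2*y^3 + d^2*y^2 - 25*d*y^4 - 25*d*y^3 - 25*y^4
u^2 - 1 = (u - 1)*(u + 1)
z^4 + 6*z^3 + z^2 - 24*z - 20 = (z - 2)*(z + 1)*(z + 2)*(z + 5)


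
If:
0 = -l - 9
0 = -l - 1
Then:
No Solution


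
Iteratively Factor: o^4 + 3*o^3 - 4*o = (o)*(o^3 + 3*o^2 - 4) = o*(o - 1)*(o^2 + 4*o + 4) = o*(o - 1)*(o + 2)*(o + 2)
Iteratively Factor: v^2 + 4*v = (v)*(v + 4)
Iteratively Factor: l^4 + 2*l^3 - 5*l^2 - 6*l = (l - 2)*(l^3 + 4*l^2 + 3*l) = l*(l - 2)*(l^2 + 4*l + 3) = l*(l - 2)*(l + 3)*(l + 1)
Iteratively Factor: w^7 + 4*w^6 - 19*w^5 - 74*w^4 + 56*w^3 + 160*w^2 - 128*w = (w)*(w^6 + 4*w^5 - 19*w^4 - 74*w^3 + 56*w^2 + 160*w - 128) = w*(w + 2)*(w^5 + 2*w^4 - 23*w^3 - 28*w^2 + 112*w - 64) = w*(w - 1)*(w + 2)*(w^4 + 3*w^3 - 20*w^2 - 48*w + 64) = w*(w - 1)*(w + 2)*(w + 4)*(w^3 - w^2 - 16*w + 16) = w*(w - 1)^2*(w + 2)*(w + 4)*(w^2 - 16) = w*(w - 1)^2*(w + 2)*(w + 4)^2*(w - 4)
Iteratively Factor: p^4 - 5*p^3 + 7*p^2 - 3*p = (p - 1)*(p^3 - 4*p^2 + 3*p) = (p - 1)^2*(p^2 - 3*p) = (p - 3)*(p - 1)^2*(p)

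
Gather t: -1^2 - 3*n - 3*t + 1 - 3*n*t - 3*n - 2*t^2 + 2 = -6*n - 2*t^2 + t*(-3*n - 3) + 2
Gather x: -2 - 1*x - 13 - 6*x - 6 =-7*x - 21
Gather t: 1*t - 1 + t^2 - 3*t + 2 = t^2 - 2*t + 1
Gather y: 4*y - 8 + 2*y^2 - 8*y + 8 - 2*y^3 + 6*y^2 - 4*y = -2*y^3 + 8*y^2 - 8*y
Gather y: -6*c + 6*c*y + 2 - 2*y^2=6*c*y - 6*c - 2*y^2 + 2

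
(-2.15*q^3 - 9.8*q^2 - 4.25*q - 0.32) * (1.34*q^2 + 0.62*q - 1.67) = -2.881*q^5 - 14.465*q^4 - 8.1805*q^3 + 13.3022*q^2 + 6.8991*q + 0.5344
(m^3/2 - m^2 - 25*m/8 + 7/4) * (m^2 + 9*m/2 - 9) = m^5/2 + 5*m^4/4 - 97*m^3/8 - 53*m^2/16 + 36*m - 63/4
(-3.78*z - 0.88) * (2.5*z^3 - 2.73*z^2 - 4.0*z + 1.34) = -9.45*z^4 + 8.1194*z^3 + 17.5224*z^2 - 1.5452*z - 1.1792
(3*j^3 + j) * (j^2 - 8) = 3*j^5 - 23*j^3 - 8*j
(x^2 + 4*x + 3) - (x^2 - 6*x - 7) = 10*x + 10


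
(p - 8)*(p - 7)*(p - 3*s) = p^3 - 3*p^2*s - 15*p^2 + 45*p*s + 56*p - 168*s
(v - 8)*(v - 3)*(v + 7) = v^3 - 4*v^2 - 53*v + 168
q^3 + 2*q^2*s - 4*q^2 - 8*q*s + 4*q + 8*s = (q - 2)^2*(q + 2*s)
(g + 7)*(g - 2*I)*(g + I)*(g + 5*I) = g^4 + 7*g^3 + 4*I*g^3 + 7*g^2 + 28*I*g^2 + 49*g + 10*I*g + 70*I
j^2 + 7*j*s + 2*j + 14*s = (j + 2)*(j + 7*s)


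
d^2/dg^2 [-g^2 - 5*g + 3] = -2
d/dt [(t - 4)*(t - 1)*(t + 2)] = 3*t^2 - 6*t - 6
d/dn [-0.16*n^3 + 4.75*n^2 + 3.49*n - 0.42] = -0.48*n^2 + 9.5*n + 3.49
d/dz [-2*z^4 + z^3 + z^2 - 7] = z*(-8*z^2 + 3*z + 2)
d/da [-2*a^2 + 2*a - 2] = 2 - 4*a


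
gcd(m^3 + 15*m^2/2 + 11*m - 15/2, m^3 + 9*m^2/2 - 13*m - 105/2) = m^2 + 8*m + 15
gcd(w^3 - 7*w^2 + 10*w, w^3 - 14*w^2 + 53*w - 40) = w - 5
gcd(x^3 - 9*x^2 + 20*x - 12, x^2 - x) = x - 1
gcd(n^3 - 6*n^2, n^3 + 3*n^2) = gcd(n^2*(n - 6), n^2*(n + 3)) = n^2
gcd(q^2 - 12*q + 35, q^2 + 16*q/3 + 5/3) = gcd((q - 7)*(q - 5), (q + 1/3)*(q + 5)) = 1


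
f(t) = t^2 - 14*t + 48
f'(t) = 2*t - 14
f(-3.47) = 108.62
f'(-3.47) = -20.94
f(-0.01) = 48.14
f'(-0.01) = -14.02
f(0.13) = 46.20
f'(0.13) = -13.74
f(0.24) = 44.70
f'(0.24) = -13.52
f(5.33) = 1.79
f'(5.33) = -3.34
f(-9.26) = 263.39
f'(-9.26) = -32.52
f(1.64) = 27.73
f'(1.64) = -10.72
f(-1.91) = 78.39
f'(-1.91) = -17.82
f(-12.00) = 360.00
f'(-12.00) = -38.00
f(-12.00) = 360.00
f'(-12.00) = -38.00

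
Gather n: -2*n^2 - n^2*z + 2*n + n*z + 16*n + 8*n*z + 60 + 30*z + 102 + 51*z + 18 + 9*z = n^2*(-z - 2) + n*(9*z + 18) + 90*z + 180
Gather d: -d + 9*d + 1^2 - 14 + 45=8*d + 32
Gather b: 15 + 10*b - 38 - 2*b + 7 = 8*b - 16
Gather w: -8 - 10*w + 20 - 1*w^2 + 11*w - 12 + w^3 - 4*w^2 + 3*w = w^3 - 5*w^2 + 4*w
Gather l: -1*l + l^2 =l^2 - l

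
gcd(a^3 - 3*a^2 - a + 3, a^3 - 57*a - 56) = a + 1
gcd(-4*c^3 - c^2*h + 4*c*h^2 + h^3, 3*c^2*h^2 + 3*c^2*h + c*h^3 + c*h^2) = 1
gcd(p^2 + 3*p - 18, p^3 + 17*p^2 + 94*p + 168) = p + 6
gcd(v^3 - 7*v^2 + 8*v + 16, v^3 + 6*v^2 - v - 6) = v + 1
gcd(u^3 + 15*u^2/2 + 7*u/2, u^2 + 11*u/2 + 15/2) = 1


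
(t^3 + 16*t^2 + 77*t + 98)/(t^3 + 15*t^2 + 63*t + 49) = (t + 2)/(t + 1)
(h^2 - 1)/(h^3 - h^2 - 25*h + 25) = (h + 1)/(h^2 - 25)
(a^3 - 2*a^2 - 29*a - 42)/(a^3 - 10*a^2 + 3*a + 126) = (a + 2)/(a - 6)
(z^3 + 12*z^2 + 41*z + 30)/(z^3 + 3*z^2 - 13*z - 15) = (z + 6)/(z - 3)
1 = 1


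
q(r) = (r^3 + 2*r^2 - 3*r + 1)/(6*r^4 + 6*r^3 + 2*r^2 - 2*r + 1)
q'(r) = (3*r^2 + 4*r - 3)/(6*r^4 + 6*r^3 + 2*r^2 - 2*r + 1) + (-24*r^3 - 18*r^2 - 4*r + 2)*(r^3 + 2*r^2 - 3*r + 1)/(6*r^4 + 6*r^3 + 2*r^2 - 2*r + 1)^2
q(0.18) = 0.71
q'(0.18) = -2.39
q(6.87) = 0.03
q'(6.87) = -0.00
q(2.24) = 0.07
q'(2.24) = -0.02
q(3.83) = 0.05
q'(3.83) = -0.01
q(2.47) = 0.06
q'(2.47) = -0.02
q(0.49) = 0.08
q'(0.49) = -0.58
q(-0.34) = 1.26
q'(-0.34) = -0.69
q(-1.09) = 0.86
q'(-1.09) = 1.59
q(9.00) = 0.02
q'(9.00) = 0.00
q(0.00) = 1.00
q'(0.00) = -1.00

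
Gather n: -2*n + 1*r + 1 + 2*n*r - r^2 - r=n*(2*r - 2) - r^2 + 1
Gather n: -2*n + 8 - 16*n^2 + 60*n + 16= -16*n^2 + 58*n + 24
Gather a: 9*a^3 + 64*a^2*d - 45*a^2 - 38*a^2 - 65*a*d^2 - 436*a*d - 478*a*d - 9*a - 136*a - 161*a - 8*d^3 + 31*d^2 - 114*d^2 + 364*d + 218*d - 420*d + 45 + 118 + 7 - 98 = 9*a^3 + a^2*(64*d - 83) + a*(-65*d^2 - 914*d - 306) - 8*d^3 - 83*d^2 + 162*d + 72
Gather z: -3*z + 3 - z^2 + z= -z^2 - 2*z + 3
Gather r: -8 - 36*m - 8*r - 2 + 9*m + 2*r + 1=-27*m - 6*r - 9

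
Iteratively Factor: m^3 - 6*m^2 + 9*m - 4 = (m - 4)*(m^2 - 2*m + 1) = (m - 4)*(m - 1)*(m - 1)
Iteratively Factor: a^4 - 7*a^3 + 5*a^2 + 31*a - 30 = (a - 1)*(a^3 - 6*a^2 - a + 30) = (a - 1)*(a + 2)*(a^2 - 8*a + 15) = (a - 5)*(a - 1)*(a + 2)*(a - 3)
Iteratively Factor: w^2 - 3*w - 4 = (w - 4)*(w + 1)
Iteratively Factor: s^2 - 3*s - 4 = (s - 4)*(s + 1)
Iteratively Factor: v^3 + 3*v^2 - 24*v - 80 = (v + 4)*(v^2 - v - 20) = (v + 4)^2*(v - 5)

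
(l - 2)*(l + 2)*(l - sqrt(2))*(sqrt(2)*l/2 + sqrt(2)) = sqrt(2)*l^4/2 - l^3 + sqrt(2)*l^3 - 2*sqrt(2)*l^2 - 2*l^2 - 4*sqrt(2)*l + 4*l + 8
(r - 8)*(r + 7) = r^2 - r - 56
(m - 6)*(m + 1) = m^2 - 5*m - 6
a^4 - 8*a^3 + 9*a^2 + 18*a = a*(a - 6)*(a - 3)*(a + 1)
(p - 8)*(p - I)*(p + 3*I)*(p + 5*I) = p^4 - 8*p^3 + 7*I*p^3 - 7*p^2 - 56*I*p^2 + 56*p + 15*I*p - 120*I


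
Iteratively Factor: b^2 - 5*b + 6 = (b - 3)*(b - 2)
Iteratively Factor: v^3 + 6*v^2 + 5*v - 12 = (v + 3)*(v^2 + 3*v - 4) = (v + 3)*(v + 4)*(v - 1)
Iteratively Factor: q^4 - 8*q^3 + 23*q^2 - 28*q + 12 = (q - 2)*(q^3 - 6*q^2 + 11*q - 6) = (q - 2)^2*(q^2 - 4*q + 3) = (q - 3)*(q - 2)^2*(q - 1)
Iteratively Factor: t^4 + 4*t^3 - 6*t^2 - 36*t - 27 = (t + 3)*(t^3 + t^2 - 9*t - 9) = (t - 3)*(t + 3)*(t^2 + 4*t + 3) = (t - 3)*(t + 1)*(t + 3)*(t + 3)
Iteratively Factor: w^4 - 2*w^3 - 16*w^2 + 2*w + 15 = (w - 5)*(w^3 + 3*w^2 - w - 3) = (w - 5)*(w - 1)*(w^2 + 4*w + 3) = (w - 5)*(w - 1)*(w + 3)*(w + 1)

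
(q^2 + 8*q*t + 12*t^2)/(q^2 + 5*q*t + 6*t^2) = (q + 6*t)/(q + 3*t)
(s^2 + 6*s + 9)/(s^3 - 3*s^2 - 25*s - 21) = (s + 3)/(s^2 - 6*s - 7)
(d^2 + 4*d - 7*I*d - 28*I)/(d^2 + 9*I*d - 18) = (d^2 + d*(4 - 7*I) - 28*I)/(d^2 + 9*I*d - 18)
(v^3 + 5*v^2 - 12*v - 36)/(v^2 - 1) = (v^3 + 5*v^2 - 12*v - 36)/(v^2 - 1)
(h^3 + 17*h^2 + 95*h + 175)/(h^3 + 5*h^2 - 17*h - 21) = (h^2 + 10*h + 25)/(h^2 - 2*h - 3)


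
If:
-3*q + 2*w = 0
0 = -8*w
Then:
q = 0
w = 0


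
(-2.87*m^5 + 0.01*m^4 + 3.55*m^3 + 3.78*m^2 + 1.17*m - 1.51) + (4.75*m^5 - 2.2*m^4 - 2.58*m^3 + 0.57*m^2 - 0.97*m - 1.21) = 1.88*m^5 - 2.19*m^4 + 0.97*m^3 + 4.35*m^2 + 0.2*m - 2.72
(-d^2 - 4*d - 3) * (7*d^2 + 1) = -7*d^4 - 28*d^3 - 22*d^2 - 4*d - 3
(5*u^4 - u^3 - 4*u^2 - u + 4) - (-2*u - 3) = 5*u^4 - u^3 - 4*u^2 + u + 7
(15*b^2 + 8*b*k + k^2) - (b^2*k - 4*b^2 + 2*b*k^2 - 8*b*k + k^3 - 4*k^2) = -b^2*k + 19*b^2 - 2*b*k^2 + 16*b*k - k^3 + 5*k^2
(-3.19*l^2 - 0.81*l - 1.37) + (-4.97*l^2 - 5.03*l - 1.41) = -8.16*l^2 - 5.84*l - 2.78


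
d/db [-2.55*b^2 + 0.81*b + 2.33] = 0.81 - 5.1*b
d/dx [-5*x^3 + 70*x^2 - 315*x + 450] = -15*x^2 + 140*x - 315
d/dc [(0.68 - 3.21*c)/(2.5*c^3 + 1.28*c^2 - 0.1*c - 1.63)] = (16.05*c^3 - 0.9912*c^2 - 1.7408*c + 5.3003)/(6.25*c^6 + 6.4*c^5 + 1.1384*c^4 - 8.406*c^3 - 4.1628*c^2 + 0.326*c + 2.6569)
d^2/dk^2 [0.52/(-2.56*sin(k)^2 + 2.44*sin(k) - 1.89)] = (13.631488*sin(k)^4 - 9.744384*sin(k)^3 - 27.415232*sin(k)^2 + 21.8868*sin(k) - 1.159808)/(2.56*sin(k)^2 - 2.44*sin(k) + 1.89)^3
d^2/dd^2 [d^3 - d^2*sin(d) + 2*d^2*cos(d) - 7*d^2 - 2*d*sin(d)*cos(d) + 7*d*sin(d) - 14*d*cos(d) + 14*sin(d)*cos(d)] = d^2*sin(d) - 2*d^2*cos(d) - 15*d*sin(d) + 4*d*sin(2*d) + 10*d*cos(d) + 6*d + 26*sin(d) - 28*sin(2*d) + 18*cos(d) - 4*cos(2*d) - 14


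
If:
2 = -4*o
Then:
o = -1/2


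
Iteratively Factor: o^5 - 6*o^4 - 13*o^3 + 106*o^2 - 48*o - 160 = (o - 2)*(o^4 - 4*o^3 - 21*o^2 + 64*o + 80) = (o - 2)*(o + 1)*(o^3 - 5*o^2 - 16*o + 80) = (o - 5)*(o - 2)*(o + 1)*(o^2 - 16) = (o - 5)*(o - 2)*(o + 1)*(o + 4)*(o - 4)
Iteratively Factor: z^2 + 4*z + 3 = (z + 1)*(z + 3)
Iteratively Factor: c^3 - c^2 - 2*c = (c - 2)*(c^2 + c) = (c - 2)*(c + 1)*(c)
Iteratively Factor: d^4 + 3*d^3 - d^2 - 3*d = (d - 1)*(d^3 + 4*d^2 + 3*d) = d*(d - 1)*(d^2 + 4*d + 3) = d*(d - 1)*(d + 3)*(d + 1)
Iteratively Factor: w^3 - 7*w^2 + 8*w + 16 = (w + 1)*(w^2 - 8*w + 16) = (w - 4)*(w + 1)*(w - 4)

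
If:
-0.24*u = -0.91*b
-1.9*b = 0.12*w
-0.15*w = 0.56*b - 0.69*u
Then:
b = 0.00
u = 0.00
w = 0.00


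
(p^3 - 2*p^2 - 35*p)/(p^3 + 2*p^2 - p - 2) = p*(p^2 - 2*p - 35)/(p^3 + 2*p^2 - p - 2)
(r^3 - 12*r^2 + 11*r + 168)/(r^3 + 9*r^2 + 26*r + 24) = (r^2 - 15*r + 56)/(r^2 + 6*r + 8)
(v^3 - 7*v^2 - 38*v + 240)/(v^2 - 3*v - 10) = (v^2 - 2*v - 48)/(v + 2)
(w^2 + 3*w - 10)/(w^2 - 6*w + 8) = (w + 5)/(w - 4)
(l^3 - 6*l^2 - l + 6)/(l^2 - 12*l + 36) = (l^2 - 1)/(l - 6)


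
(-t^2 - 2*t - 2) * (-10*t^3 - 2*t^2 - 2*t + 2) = 10*t^5 + 22*t^4 + 26*t^3 + 6*t^2 - 4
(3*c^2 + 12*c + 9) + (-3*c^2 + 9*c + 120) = 21*c + 129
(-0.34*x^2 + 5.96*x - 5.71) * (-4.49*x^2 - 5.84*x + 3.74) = 1.5266*x^4 - 24.7748*x^3 - 10.4401*x^2 + 55.6368*x - 21.3554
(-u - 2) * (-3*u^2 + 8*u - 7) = 3*u^3 - 2*u^2 - 9*u + 14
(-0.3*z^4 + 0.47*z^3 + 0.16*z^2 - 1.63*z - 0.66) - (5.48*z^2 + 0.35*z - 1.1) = -0.3*z^4 + 0.47*z^3 - 5.32*z^2 - 1.98*z + 0.44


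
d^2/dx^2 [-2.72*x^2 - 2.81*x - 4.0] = -5.44000000000000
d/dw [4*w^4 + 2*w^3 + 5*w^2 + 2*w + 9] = 16*w^3 + 6*w^2 + 10*w + 2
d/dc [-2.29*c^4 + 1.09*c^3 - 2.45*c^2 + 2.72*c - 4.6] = -9.16*c^3 + 3.27*c^2 - 4.9*c + 2.72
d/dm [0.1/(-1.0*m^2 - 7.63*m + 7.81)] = (0.2*m + 0.763)/(1.0*m^2 + 7.63*m - 7.81)^2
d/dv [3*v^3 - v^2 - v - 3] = 9*v^2 - 2*v - 1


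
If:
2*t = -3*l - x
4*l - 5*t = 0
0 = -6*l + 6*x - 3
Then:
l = -5/56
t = -1/14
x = 23/56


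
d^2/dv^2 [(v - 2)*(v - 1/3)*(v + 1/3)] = 6*v - 4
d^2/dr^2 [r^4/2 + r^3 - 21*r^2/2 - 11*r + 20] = 6*r^2 + 6*r - 21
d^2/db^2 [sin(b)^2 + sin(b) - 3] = -sin(b) + 2*cos(2*b)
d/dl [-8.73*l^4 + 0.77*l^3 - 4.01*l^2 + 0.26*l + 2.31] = -34.92*l^3 + 2.31*l^2 - 8.02*l + 0.26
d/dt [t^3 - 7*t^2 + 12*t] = 3*t^2 - 14*t + 12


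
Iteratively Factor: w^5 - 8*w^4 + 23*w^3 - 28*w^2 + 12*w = (w)*(w^4 - 8*w^3 + 23*w^2 - 28*w + 12) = w*(w - 2)*(w^3 - 6*w^2 + 11*w - 6) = w*(w - 2)^2*(w^2 - 4*w + 3) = w*(w - 2)^2*(w - 1)*(w - 3)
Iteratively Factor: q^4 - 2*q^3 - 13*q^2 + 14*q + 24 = (q - 2)*(q^3 - 13*q - 12) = (q - 2)*(q + 3)*(q^2 - 3*q - 4) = (q - 4)*(q - 2)*(q + 3)*(q + 1)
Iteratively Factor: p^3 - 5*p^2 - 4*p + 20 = (p - 2)*(p^2 - 3*p - 10) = (p - 2)*(p + 2)*(p - 5)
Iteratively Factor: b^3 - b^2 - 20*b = (b + 4)*(b^2 - 5*b) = (b - 5)*(b + 4)*(b)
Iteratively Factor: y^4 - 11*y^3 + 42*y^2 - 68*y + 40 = (y - 2)*(y^3 - 9*y^2 + 24*y - 20) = (y - 5)*(y - 2)*(y^2 - 4*y + 4) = (y - 5)*(y - 2)^2*(y - 2)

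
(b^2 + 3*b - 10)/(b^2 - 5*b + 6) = (b + 5)/(b - 3)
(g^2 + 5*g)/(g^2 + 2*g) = (g + 5)/(g + 2)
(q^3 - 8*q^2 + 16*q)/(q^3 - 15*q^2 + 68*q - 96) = q*(q - 4)/(q^2 - 11*q + 24)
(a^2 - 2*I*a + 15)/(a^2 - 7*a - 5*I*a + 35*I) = (a + 3*I)/(a - 7)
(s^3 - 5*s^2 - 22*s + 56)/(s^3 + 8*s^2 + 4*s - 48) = (s - 7)/(s + 6)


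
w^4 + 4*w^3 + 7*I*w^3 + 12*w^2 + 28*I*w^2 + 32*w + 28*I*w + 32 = (w + 2)^2*(w - I)*(w + 8*I)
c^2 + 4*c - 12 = (c - 2)*(c + 6)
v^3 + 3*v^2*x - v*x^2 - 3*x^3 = (v - x)*(v + x)*(v + 3*x)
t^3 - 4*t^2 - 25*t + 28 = (t - 7)*(t - 1)*(t + 4)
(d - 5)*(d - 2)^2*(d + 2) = d^4 - 7*d^3 + 6*d^2 + 28*d - 40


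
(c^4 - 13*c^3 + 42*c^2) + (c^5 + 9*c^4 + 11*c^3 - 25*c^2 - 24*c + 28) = c^5 + 10*c^4 - 2*c^3 + 17*c^2 - 24*c + 28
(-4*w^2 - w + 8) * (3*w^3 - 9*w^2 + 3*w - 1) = -12*w^5 + 33*w^4 + 21*w^3 - 71*w^2 + 25*w - 8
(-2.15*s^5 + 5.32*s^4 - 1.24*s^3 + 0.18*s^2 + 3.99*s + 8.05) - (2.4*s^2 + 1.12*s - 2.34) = -2.15*s^5 + 5.32*s^4 - 1.24*s^3 - 2.22*s^2 + 2.87*s + 10.39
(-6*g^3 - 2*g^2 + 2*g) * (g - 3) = -6*g^4 + 16*g^3 + 8*g^2 - 6*g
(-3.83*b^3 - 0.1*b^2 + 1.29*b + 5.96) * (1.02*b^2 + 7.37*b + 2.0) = -3.9066*b^5 - 28.3291*b^4 - 7.0812*b^3 + 15.3865*b^2 + 46.5052*b + 11.92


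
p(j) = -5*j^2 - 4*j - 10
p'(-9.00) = 86.00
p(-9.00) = -379.00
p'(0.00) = -4.00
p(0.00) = -10.00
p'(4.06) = -44.60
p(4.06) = -108.66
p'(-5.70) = 53.00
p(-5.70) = -149.65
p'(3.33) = -37.30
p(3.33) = -78.76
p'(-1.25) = 8.50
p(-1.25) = -12.81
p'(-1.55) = 11.50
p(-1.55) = -15.81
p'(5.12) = -55.20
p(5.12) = -161.55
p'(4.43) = -48.30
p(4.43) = -125.84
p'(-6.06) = 56.60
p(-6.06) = -169.38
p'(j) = -10*j - 4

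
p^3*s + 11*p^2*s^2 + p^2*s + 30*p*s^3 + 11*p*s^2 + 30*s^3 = (p + 5*s)*(p + 6*s)*(p*s + s)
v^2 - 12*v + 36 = (v - 6)^2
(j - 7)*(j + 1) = j^2 - 6*j - 7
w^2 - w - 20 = (w - 5)*(w + 4)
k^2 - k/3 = k*(k - 1/3)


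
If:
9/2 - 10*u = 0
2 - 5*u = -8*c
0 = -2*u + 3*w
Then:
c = 1/32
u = 9/20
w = 3/10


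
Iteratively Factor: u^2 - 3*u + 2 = (u - 2)*(u - 1)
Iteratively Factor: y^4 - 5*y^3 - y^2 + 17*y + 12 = (y + 1)*(y^3 - 6*y^2 + 5*y + 12) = (y + 1)^2*(y^2 - 7*y + 12) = (y - 4)*(y + 1)^2*(y - 3)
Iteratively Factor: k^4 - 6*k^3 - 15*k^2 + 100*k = (k - 5)*(k^3 - k^2 - 20*k) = k*(k - 5)*(k^2 - k - 20) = k*(k - 5)^2*(k + 4)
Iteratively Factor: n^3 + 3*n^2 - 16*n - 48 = (n - 4)*(n^2 + 7*n + 12) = (n - 4)*(n + 3)*(n + 4)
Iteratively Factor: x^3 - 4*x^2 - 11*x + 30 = (x - 2)*(x^2 - 2*x - 15) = (x - 5)*(x - 2)*(x + 3)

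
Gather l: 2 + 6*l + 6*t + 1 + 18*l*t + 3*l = l*(18*t + 9) + 6*t + 3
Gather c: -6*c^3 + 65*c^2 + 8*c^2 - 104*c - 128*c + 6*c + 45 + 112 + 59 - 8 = -6*c^3 + 73*c^2 - 226*c + 208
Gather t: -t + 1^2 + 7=8 - t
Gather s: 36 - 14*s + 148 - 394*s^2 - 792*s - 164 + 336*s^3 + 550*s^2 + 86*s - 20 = 336*s^3 + 156*s^2 - 720*s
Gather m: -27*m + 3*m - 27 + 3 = -24*m - 24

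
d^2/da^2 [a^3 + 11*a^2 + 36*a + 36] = 6*a + 22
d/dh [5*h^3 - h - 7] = 15*h^2 - 1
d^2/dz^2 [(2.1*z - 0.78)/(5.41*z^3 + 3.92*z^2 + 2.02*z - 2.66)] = (368.77806*z^5 - 6.738696*z^4 - 246.025416*z^3 + 239.584392*z^2 + 26.9766*z - 0.0644159999999987)/(158.340421*z^9 + 344.192856*z^8 + 426.761358*z^7 + 83.708114*z^6 - 179.121636*z^5 - 249.05244*z^4 - 3.298268*z^3 + 50.647464*z^2 + 42.878136*z - 18.821096)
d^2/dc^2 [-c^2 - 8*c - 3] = -2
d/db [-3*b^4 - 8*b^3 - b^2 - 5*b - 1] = -12*b^3 - 24*b^2 - 2*b - 5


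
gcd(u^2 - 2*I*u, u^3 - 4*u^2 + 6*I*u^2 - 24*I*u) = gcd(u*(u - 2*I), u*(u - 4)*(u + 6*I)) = u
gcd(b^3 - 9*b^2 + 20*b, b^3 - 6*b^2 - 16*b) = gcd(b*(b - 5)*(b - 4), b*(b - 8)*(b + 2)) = b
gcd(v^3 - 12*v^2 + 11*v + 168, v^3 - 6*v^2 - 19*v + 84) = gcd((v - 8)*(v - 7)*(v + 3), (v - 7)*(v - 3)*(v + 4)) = v - 7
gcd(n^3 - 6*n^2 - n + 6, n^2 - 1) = n^2 - 1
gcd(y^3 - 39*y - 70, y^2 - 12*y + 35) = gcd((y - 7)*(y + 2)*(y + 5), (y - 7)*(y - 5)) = y - 7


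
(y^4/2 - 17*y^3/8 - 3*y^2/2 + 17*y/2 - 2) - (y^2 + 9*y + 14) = y^4/2 - 17*y^3/8 - 5*y^2/2 - y/2 - 16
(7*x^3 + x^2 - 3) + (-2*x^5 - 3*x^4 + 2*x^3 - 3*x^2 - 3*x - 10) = -2*x^5 - 3*x^4 + 9*x^3 - 2*x^2 - 3*x - 13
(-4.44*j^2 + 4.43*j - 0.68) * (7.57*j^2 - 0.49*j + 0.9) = -33.6108*j^4 + 35.7107*j^3 - 11.3143*j^2 + 4.3202*j - 0.612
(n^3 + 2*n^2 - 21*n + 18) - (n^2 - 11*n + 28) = n^3 + n^2 - 10*n - 10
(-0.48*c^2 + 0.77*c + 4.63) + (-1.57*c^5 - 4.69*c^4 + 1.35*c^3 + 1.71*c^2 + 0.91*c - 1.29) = -1.57*c^5 - 4.69*c^4 + 1.35*c^3 + 1.23*c^2 + 1.68*c + 3.34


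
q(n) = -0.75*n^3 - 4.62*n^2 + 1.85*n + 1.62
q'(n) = -2.25*n^2 - 9.24*n + 1.85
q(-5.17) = -27.79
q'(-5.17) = -10.52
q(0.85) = -0.61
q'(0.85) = -7.63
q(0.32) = 1.71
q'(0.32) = -1.34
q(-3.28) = -27.69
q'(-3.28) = 7.95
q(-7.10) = 24.02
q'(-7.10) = -45.97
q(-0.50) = -0.37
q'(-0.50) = 5.91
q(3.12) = -60.36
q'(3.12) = -48.88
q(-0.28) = 0.76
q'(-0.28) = 4.26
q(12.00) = -1937.46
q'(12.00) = -433.03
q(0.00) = 1.62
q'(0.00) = 1.85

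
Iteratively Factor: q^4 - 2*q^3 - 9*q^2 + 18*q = (q - 3)*(q^3 + q^2 - 6*q) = (q - 3)*(q + 3)*(q^2 - 2*q) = q*(q - 3)*(q + 3)*(q - 2)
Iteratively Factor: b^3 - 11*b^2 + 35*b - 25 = (b - 1)*(b^2 - 10*b + 25) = (b - 5)*(b - 1)*(b - 5)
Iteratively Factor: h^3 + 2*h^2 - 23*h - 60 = (h - 5)*(h^2 + 7*h + 12) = (h - 5)*(h + 4)*(h + 3)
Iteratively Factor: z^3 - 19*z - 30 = (z + 3)*(z^2 - 3*z - 10) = (z - 5)*(z + 3)*(z + 2)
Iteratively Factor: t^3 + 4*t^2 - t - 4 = (t + 4)*(t^2 - 1) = (t + 1)*(t + 4)*(t - 1)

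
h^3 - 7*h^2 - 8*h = h*(h - 8)*(h + 1)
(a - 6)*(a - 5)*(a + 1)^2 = a^4 - 9*a^3 + 9*a^2 + 49*a + 30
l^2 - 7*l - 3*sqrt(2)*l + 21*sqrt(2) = (l - 7)*(l - 3*sqrt(2))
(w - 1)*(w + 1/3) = w^2 - 2*w/3 - 1/3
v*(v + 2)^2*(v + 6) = v^4 + 10*v^3 + 28*v^2 + 24*v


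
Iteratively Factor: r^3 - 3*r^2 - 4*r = (r)*(r^2 - 3*r - 4) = r*(r - 4)*(r + 1)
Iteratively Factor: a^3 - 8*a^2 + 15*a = (a - 5)*(a^2 - 3*a) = (a - 5)*(a - 3)*(a)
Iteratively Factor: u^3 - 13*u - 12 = (u + 3)*(u^2 - 3*u - 4) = (u + 1)*(u + 3)*(u - 4)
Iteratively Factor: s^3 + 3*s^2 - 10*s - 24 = (s + 4)*(s^2 - s - 6) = (s + 2)*(s + 4)*(s - 3)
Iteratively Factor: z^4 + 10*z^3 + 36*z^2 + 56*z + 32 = (z + 2)*(z^3 + 8*z^2 + 20*z + 16) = (z + 2)^2*(z^2 + 6*z + 8) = (z + 2)^2*(z + 4)*(z + 2)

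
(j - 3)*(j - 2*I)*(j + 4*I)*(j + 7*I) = j^4 - 3*j^3 + 9*I*j^3 - 6*j^2 - 27*I*j^2 + 18*j + 56*I*j - 168*I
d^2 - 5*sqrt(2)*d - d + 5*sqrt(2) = (d - 1)*(d - 5*sqrt(2))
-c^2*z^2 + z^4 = z^2*(-c + z)*(c + z)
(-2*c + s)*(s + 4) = -2*c*s - 8*c + s^2 + 4*s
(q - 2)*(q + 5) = q^2 + 3*q - 10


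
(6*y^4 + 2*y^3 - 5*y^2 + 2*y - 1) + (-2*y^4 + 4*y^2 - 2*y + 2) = 4*y^4 + 2*y^3 - y^2 + 1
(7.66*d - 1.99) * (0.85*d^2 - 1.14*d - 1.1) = 6.511*d^3 - 10.4239*d^2 - 6.1574*d + 2.189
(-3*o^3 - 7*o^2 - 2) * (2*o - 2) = -6*o^4 - 8*o^3 + 14*o^2 - 4*o + 4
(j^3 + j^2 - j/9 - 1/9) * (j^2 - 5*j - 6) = j^5 - 4*j^4 - 100*j^3/9 - 50*j^2/9 + 11*j/9 + 2/3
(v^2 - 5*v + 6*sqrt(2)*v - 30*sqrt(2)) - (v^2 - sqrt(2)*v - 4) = -5*v + 7*sqrt(2)*v - 30*sqrt(2) + 4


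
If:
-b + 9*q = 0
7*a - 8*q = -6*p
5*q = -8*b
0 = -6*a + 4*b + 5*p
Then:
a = 0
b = 0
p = 0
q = 0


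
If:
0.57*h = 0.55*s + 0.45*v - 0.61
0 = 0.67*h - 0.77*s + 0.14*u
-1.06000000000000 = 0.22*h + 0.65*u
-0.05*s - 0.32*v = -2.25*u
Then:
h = -4.72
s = -4.11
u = -0.03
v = 0.40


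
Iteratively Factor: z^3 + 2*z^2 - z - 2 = (z + 1)*(z^2 + z - 2) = (z + 1)*(z + 2)*(z - 1)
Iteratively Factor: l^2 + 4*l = (l)*(l + 4)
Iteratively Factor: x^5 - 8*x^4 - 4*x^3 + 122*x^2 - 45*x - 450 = (x - 5)*(x^4 - 3*x^3 - 19*x^2 + 27*x + 90) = (x - 5)*(x + 2)*(x^3 - 5*x^2 - 9*x + 45) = (x - 5)^2*(x + 2)*(x^2 - 9) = (x - 5)^2*(x - 3)*(x + 2)*(x + 3)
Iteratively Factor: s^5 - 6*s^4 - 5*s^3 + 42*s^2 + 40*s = (s + 1)*(s^4 - 7*s^3 + 2*s^2 + 40*s) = (s - 5)*(s + 1)*(s^3 - 2*s^2 - 8*s) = (s - 5)*(s - 4)*(s + 1)*(s^2 + 2*s) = (s - 5)*(s - 4)*(s + 1)*(s + 2)*(s)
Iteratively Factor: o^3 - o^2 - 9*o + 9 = (o - 3)*(o^2 + 2*o - 3) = (o - 3)*(o + 3)*(o - 1)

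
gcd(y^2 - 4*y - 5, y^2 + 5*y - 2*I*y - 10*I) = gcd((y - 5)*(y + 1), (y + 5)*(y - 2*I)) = 1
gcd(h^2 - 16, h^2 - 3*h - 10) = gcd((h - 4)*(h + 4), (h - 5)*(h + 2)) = 1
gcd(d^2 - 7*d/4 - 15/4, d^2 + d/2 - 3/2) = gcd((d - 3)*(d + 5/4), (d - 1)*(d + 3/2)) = 1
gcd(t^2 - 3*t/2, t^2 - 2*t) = t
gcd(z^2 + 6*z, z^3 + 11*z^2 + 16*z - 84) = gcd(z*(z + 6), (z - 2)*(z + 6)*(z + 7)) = z + 6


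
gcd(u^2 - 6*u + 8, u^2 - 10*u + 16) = u - 2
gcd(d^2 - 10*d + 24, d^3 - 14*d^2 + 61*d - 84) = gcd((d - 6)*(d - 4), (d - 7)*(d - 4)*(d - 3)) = d - 4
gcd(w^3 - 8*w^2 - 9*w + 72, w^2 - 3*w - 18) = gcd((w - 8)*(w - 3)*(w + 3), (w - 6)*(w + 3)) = w + 3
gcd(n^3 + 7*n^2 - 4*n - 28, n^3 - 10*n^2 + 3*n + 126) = 1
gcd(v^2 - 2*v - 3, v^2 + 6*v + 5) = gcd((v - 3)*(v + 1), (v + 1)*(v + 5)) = v + 1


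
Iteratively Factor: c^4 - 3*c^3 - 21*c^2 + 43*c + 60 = (c - 3)*(c^3 - 21*c - 20) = (c - 3)*(c + 4)*(c^2 - 4*c - 5) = (c - 3)*(c + 1)*(c + 4)*(c - 5)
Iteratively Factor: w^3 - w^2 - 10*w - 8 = (w + 1)*(w^2 - 2*w - 8) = (w - 4)*(w + 1)*(w + 2)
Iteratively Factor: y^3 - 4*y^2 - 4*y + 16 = (y - 4)*(y^2 - 4) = (y - 4)*(y - 2)*(y + 2)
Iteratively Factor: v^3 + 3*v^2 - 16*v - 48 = (v - 4)*(v^2 + 7*v + 12) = (v - 4)*(v + 4)*(v + 3)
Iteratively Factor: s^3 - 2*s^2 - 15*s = (s - 5)*(s^2 + 3*s) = s*(s - 5)*(s + 3)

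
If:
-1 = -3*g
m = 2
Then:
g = 1/3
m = 2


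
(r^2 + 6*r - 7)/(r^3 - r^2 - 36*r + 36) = (r + 7)/(r^2 - 36)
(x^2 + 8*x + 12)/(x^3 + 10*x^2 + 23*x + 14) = (x + 6)/(x^2 + 8*x + 7)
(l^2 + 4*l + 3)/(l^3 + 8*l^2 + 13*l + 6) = (l + 3)/(l^2 + 7*l + 6)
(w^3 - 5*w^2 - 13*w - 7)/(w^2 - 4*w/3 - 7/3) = 3*(w^2 - 6*w - 7)/(3*w - 7)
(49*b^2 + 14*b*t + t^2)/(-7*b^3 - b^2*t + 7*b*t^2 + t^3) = (7*b + t)/(-b^2 + t^2)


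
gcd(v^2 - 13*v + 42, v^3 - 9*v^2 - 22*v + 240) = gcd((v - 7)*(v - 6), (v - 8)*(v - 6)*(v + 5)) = v - 6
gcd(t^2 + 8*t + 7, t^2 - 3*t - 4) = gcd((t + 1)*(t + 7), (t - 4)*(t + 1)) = t + 1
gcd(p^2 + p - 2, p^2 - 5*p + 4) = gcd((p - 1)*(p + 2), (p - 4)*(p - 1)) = p - 1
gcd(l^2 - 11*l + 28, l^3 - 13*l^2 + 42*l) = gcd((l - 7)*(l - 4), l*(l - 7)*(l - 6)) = l - 7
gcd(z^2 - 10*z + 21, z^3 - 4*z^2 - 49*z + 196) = z - 7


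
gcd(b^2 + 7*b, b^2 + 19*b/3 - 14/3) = b + 7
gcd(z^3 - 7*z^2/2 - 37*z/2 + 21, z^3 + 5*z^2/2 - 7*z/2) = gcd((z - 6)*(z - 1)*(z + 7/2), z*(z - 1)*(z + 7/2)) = z^2 + 5*z/2 - 7/2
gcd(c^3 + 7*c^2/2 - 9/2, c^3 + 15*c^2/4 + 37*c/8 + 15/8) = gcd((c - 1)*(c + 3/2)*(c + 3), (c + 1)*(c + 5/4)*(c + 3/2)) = c + 3/2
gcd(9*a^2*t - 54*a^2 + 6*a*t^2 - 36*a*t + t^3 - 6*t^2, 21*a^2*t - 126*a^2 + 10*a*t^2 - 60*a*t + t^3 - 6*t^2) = 3*a*t - 18*a + t^2 - 6*t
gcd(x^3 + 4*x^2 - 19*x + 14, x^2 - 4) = x - 2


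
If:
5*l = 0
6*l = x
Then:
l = 0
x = 0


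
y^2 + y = y*(y + 1)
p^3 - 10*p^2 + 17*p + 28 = (p - 7)*(p - 4)*(p + 1)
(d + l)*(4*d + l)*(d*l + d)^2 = 4*d^4*l^2 + 8*d^4*l + 4*d^4 + 5*d^3*l^3 + 10*d^3*l^2 + 5*d^3*l + d^2*l^4 + 2*d^2*l^3 + d^2*l^2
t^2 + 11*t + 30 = (t + 5)*(t + 6)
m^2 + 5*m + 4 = (m + 1)*(m + 4)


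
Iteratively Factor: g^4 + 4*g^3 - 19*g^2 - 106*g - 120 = (g + 2)*(g^3 + 2*g^2 - 23*g - 60) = (g + 2)*(g + 3)*(g^2 - g - 20) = (g - 5)*(g + 2)*(g + 3)*(g + 4)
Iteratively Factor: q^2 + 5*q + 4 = (q + 4)*(q + 1)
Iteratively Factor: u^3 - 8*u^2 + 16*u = (u - 4)*(u^2 - 4*u) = (u - 4)^2*(u)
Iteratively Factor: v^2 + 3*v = (v + 3)*(v)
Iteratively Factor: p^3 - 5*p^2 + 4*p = (p)*(p^2 - 5*p + 4) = p*(p - 4)*(p - 1)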